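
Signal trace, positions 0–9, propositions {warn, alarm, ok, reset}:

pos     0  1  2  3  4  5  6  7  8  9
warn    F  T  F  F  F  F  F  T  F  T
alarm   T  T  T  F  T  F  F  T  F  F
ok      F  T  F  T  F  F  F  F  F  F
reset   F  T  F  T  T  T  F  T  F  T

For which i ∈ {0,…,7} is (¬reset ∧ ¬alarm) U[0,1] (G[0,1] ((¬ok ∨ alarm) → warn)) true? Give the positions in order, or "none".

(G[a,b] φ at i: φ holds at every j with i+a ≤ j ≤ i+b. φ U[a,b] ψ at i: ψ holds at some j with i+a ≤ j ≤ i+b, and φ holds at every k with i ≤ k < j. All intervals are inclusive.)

Evaluate at each i in [0,7]:
  i=0: ✗ (no rhs in [0,1])
  i=1: ✗ (no rhs in [1,2])
  i=2: ✗ (no rhs in [2,3])
  i=3: ✗ (no rhs in [3,4])
  i=4: ✗ (no rhs in [4,5])
  i=5: ✗ (no rhs in [5,6])
  i=6: ✗ (no rhs in [6,7])
  i=7: ✗ (no rhs in [7,8])

none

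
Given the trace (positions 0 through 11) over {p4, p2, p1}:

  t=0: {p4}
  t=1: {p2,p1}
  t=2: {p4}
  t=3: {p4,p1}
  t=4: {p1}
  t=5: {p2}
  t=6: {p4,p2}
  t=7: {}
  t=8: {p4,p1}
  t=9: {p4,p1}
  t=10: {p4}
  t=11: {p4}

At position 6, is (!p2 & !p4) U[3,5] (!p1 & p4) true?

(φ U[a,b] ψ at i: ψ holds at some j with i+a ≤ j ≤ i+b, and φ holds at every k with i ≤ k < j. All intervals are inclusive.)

False

Need some j in [9,11] with (!p1 & p4), and (!p2 & !p4) at every k in [6,j-1].
  j=9: (!p1 & p4) false.
  j=10: (!p1 & p4) holds, but (!p2 & !p4) fails at k=6 → not this j.
  j=11: (!p1 & p4) holds, but (!p2 & !p4) fails at k=6 → not this j.
No j in the window works → until fails.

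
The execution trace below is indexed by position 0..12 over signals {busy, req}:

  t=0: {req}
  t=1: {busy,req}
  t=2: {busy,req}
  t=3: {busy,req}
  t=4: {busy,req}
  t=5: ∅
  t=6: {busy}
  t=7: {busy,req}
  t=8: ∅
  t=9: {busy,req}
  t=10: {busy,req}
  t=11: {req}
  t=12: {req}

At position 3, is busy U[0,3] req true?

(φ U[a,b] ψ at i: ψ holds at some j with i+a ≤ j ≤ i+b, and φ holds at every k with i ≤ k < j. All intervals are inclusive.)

Need some j in [3,6] with req, and busy at every k in [3,j-1].
  j=3: req holds; no prefix to check → satisfied.

Yes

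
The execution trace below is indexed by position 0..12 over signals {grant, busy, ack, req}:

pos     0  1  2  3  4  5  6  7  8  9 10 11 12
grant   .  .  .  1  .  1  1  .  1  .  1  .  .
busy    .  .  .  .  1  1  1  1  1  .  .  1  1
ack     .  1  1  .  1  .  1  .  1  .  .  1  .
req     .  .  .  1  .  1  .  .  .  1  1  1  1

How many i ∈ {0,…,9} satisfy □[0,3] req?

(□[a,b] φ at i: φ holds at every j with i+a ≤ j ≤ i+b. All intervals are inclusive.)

Evaluate at each i in [0,9]:
  i=0: ✗ (fails at j=0)
  i=1: ✗ (fails at j=1)
  i=2: ✗ (fails at j=2)
  i=3: ✗ (fails at j=4)
  i=4: ✗ (fails at j=4)
  i=5: ✗ (fails at j=6)
  i=6: ✗ (fails at j=6)
  i=7: ✗ (fails at j=7)
  i=8: ✗ (fails at j=8)
  i=9: ✓ (all of [9,12])
Positions where it holds: {9} → 1.

1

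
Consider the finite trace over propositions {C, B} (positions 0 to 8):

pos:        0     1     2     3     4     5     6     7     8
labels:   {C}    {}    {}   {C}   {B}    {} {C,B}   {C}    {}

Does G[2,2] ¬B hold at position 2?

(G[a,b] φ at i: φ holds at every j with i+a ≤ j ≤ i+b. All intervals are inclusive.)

Check ¬B at every j in [4,4]:
  j=4: false
Fails at j=4 → formula fails.

False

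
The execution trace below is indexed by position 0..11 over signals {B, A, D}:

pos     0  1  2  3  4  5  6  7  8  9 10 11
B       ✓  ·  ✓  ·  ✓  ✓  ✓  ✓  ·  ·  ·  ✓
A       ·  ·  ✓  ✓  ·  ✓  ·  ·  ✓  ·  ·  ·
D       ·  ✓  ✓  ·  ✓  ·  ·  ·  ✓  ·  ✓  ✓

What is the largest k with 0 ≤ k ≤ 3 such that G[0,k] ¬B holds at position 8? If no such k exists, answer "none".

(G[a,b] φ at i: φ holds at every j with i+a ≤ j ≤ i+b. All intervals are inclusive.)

¬B must hold from j=8 onward; find where it first fails.
  j=8: holds
  j=9: holds
  j=10: holds
  j=11: fails
Holds on [8,10], so largest k = 2.

2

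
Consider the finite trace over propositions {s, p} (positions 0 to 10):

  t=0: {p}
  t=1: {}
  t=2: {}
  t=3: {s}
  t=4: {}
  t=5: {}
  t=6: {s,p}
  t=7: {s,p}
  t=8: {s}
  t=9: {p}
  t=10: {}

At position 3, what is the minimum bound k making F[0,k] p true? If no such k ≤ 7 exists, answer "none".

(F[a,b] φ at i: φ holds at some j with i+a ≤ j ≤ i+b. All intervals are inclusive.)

Scan j = 3,4,… for p:
  j=3: fails
  j=4: fails
  j=5: fails
  j=6: holds
First hit at j=6, so smallest k = 6-3 = 3.

3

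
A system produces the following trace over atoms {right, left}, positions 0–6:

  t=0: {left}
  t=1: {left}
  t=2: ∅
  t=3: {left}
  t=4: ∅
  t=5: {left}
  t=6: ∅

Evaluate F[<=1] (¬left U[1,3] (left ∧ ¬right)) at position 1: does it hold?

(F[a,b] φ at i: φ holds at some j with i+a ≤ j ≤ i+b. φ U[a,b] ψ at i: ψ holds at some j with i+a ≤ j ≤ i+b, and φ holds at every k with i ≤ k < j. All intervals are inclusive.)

Check (¬left U[1,3] (left ∧ ¬right)) at each j in [1,2]:
  j=1: fails
  j=2: holds
Found at j=2 → formula holds.

Yes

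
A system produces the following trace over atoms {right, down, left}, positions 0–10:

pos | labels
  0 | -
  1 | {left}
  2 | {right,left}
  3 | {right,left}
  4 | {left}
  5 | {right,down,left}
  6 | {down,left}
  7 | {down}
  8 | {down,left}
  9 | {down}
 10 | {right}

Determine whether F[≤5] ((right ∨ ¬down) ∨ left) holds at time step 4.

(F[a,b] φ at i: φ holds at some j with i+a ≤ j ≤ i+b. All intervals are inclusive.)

Check ((right ∨ ¬down) ∨ left) at each j in [4,9]:
  j=4: true
  j=5: true
  j=6: true
  j=7: false
  j=8: true
  j=9: false
Found at j=4 → formula holds.

Yes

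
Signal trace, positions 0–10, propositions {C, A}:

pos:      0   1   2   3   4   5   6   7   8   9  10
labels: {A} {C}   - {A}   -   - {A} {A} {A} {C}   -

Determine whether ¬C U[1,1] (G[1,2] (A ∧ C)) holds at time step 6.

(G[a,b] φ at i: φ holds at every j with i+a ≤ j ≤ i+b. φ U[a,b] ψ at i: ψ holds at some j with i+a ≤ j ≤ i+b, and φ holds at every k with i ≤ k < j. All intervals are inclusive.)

False

Need some j in [7,7] with G[1,2] (A ∧ C), and ¬C at every k in [6,j-1].
  j=7: G[1,2] (A ∧ C) — fails at 8.
No j in the window works → until fails.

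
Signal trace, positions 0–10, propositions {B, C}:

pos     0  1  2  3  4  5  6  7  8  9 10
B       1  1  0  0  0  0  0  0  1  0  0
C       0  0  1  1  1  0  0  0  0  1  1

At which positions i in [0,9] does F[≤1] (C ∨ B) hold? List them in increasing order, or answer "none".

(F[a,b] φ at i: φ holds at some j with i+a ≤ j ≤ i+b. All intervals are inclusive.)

0, 1, 2, 3, 4, 7, 8, 9

Evaluate at each i in [0,9]:
  i=0: ✓ (witness j=0)
  i=1: ✓ (witness j=1)
  i=2: ✓ (witness j=2)
  i=3: ✓ (witness j=3)
  i=4: ✓ (witness j=4)
  i=5: ✗ (none in [5,6])
  i=6: ✗ (none in [6,7])
  i=7: ✓ (witness j=8)
  i=8: ✓ (witness j=8)
  i=9: ✓ (witness j=9)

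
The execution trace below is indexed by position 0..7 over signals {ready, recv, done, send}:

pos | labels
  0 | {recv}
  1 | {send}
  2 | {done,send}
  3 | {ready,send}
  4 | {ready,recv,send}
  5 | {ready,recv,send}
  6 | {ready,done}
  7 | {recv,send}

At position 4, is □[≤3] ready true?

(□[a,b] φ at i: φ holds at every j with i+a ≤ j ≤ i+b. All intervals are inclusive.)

Does not hold

Check ready at every j in [4,7]:
  j=4: true
  j=5: true
  j=6: true
  j=7: false
Fails at j=7 → formula fails.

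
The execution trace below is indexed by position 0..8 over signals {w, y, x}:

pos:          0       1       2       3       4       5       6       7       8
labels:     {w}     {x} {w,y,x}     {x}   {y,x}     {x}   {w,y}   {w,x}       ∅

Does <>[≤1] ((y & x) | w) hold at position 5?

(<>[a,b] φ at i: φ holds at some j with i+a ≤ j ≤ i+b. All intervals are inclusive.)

Check ((y & x) | w) at each j in [5,6]:
  j=5: false
  j=6: true
Found at j=6 → formula holds.

Yes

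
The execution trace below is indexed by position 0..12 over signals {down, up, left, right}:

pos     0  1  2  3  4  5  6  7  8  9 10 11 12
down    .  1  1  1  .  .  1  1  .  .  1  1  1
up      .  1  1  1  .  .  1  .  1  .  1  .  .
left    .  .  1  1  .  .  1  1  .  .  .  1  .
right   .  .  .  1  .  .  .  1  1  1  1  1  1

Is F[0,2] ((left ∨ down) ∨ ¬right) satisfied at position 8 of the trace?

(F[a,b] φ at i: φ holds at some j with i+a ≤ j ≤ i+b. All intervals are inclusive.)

Check ((left ∨ down) ∨ ¬right) at each j in [8,10]:
  j=8: false
  j=9: false
  j=10: true
Found at j=10 → formula holds.

Holds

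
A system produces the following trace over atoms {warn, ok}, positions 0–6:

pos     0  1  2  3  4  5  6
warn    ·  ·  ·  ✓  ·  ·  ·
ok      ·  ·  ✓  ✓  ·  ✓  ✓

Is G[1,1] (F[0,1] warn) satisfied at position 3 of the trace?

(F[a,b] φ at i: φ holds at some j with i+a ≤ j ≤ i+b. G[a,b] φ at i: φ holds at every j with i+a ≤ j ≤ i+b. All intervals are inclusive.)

Check F[0,1] warn at every j in [4,4]:
  j=4: fails (none in [4,5])
Fails at j=4 → formula fails.

No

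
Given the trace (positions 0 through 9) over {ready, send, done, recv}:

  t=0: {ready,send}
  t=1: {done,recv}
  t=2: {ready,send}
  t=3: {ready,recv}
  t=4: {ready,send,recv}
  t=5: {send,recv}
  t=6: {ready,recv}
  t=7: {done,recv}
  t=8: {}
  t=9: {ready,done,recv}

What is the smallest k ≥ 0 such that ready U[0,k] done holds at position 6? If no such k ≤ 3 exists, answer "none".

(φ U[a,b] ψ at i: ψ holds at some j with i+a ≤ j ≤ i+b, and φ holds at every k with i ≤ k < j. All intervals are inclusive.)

1

Need earliest j ≥ 6 with done, and ready at every k in [6,j-1].
  j=6: rhs fails.
  j=7: rhs holds; lhs holds on [6,6]. k = 1.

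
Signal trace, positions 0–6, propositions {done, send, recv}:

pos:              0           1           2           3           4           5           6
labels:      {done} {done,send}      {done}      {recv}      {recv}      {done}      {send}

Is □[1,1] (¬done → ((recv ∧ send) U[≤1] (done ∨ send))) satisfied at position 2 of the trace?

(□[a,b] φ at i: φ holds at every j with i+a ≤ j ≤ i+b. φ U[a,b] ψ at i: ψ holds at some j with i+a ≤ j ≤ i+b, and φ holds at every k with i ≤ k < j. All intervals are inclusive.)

Does not hold

Check (¬done → ((recv ∧ send) U[≤1] (done ∨ send))) at every j in [3,3]:
  j=3: antecedent true; consequent fails → ✗
Fails at j=3 → formula fails.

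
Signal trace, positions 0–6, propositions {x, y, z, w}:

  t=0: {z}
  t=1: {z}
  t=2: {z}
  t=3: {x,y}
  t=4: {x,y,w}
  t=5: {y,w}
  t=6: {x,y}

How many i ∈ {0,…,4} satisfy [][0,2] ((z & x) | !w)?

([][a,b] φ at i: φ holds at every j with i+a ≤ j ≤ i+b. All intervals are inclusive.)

Evaluate at each i in [0,4]:
  i=0: ✓ (all of [0,2])
  i=1: ✓ (all of [1,3])
  i=2: ✗ (fails at j=4)
  i=3: ✗ (fails at j=4)
  i=4: ✗ (fails at j=4)
Positions where it holds: {0, 1} → 2.

2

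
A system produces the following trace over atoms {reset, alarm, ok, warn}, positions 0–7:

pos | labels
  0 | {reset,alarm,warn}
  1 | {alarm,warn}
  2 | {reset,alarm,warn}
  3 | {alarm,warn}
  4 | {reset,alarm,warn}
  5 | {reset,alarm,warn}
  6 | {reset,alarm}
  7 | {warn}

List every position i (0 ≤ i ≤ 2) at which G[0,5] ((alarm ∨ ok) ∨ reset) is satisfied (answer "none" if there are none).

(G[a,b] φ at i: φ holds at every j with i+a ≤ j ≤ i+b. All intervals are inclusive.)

0, 1

Evaluate at each i in [0,2]:
  i=0: ✓ (all of [0,5])
  i=1: ✓ (all of [1,6])
  i=2: ✗ (fails at j=7)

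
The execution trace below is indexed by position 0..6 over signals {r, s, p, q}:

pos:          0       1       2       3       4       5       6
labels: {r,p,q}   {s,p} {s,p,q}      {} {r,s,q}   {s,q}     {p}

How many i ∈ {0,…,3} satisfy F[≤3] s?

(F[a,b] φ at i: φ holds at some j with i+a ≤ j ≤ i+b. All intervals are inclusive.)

4

Evaluate at each i in [0,3]:
  i=0: ✓ (witness j=1)
  i=1: ✓ (witness j=1)
  i=2: ✓ (witness j=2)
  i=3: ✓ (witness j=4)
Positions where it holds: {0, 1, 2, 3} → 4.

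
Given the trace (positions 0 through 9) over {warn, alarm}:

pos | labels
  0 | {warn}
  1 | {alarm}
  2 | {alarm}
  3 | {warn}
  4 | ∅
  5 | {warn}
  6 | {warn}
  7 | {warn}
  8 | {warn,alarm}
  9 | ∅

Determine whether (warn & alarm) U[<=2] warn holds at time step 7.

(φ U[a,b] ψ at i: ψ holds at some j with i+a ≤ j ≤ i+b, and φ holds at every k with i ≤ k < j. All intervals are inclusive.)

Need some j in [7,9] with warn, and (warn & alarm) at every k in [7,j-1].
  j=7: warn holds; no prefix to check → satisfied.

Holds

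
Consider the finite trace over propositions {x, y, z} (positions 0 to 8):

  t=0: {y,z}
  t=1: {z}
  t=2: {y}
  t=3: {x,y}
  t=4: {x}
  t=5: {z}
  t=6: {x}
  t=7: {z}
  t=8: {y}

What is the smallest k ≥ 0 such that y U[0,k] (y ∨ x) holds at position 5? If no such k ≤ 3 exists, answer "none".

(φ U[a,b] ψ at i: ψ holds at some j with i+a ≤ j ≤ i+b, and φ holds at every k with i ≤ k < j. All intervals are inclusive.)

none

Need earliest j ≥ 5 with (y ∨ x), and y at every k in [5,j-1].
  j=5: rhs fails.
  j=6: rhs holds but lhs fails at k=5.
  j=7: rhs fails.
  j=8: rhs holds but lhs fails at k=5.
No witness within the range → none.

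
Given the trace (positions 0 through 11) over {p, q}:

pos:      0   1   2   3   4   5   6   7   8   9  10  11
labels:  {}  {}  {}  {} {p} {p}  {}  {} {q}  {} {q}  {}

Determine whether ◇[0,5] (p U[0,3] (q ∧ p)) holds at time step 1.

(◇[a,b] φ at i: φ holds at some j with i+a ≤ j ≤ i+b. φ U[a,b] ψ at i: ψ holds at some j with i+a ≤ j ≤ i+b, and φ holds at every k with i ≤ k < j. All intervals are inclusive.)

Does not hold

Check (p U[0,3] (q ∧ p)) at each j in [1,6]:
  j=1: fails
  j=2: fails
  j=3: fails
  j=4: fails
  j=5: fails
  j=6: fails
No position in the window satisfies it → formula fails.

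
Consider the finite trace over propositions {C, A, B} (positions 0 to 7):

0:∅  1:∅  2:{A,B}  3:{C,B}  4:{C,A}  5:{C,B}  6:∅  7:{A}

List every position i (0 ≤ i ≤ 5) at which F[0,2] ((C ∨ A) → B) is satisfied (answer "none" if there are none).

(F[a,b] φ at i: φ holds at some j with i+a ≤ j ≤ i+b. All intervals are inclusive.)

0, 1, 2, 3, 4, 5

Evaluate at each i in [0,5]:
  i=0: ✓ (witness j=0)
  i=1: ✓ (witness j=1)
  i=2: ✓ (witness j=2)
  i=3: ✓ (witness j=3)
  i=4: ✓ (witness j=5)
  i=5: ✓ (witness j=5)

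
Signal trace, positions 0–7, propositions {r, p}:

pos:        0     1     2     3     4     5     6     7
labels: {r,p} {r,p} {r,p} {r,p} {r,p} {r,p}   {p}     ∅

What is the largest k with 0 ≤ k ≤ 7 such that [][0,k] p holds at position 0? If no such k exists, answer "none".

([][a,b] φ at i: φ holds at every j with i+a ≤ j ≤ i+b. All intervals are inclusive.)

6

p must hold from j=0 onward; find where it first fails.
  j=0: holds
  j=1: holds
  j=2: holds
  j=3: holds
  j=4: holds
  j=5: holds
  j=6: holds
  j=7: fails
Holds on [0,6], so largest k = 6.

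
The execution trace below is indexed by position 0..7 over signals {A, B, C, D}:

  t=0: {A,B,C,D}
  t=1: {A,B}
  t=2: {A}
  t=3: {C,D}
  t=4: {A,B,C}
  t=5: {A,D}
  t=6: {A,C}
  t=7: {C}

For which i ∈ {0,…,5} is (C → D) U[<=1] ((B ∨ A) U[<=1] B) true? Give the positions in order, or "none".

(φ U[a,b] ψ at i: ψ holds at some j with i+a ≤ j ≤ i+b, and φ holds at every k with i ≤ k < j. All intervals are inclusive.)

Evaluate at each i in [0,5]:
  i=0: ✓ (rhs at j=0)
  i=1: ✓ (rhs at j=1)
  i=2: ✗ (no rhs in [2,3])
  i=3: ✓ (rhs at j=4; lhs holds on [3,3])
  i=4: ✓ (rhs at j=4)
  i=5: ✗ (no rhs in [5,6])

0, 1, 3, 4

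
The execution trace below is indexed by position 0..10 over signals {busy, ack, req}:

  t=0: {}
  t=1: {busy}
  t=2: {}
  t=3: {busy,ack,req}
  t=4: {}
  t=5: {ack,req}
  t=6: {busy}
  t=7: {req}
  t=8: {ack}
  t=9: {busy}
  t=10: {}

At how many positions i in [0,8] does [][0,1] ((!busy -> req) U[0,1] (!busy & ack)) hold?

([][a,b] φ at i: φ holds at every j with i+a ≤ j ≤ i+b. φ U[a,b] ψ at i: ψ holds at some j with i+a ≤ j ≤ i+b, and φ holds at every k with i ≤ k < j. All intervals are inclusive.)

1

Evaluate at each i in [0,8]:
  i=0: ✗ (fails at j=0)
  i=1: ✗ (fails at j=1)
  i=2: ✗ (fails at j=2)
  i=3: ✗ (fails at j=3)
  i=4: ✗ (fails at j=4)
  i=5: ✗ (fails at j=6)
  i=6: ✗ (fails at j=6)
  i=7: ✓ (all of [7,8])
  i=8: ✗ (fails at j=9)
Positions where it holds: {7} → 1.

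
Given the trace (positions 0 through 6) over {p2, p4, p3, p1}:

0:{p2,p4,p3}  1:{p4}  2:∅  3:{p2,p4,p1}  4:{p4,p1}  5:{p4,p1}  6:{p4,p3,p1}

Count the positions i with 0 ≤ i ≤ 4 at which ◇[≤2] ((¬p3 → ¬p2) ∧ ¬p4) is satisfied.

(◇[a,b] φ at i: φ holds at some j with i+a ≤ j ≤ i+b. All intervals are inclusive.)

3

Evaluate at each i in [0,4]:
  i=0: ✓ (witness j=2)
  i=1: ✓ (witness j=2)
  i=2: ✓ (witness j=2)
  i=3: ✗ (none in [3,5])
  i=4: ✗ (none in [4,6])
Positions where it holds: {0, 1, 2} → 3.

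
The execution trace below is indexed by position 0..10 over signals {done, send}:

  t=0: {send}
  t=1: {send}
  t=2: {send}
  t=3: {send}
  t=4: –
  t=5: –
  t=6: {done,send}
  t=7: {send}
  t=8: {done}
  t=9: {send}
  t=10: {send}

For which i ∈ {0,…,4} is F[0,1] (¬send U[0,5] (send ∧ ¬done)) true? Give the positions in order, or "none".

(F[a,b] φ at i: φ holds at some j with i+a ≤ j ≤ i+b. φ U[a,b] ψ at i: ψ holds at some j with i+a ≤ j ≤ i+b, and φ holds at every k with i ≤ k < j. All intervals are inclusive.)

Evaluate at each i in [0,4]:
  i=0: ✓ (witness j=0)
  i=1: ✓ (witness j=1)
  i=2: ✓ (witness j=2)
  i=3: ✓ (witness j=3)
  i=4: ✗ (none in [4,5])

0, 1, 2, 3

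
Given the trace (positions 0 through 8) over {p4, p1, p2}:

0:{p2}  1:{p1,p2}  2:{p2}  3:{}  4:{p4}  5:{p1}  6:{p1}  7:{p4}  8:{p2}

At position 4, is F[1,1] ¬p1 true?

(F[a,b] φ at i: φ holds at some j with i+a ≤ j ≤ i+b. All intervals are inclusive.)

Check ¬p1 at each j in [5,5]:
  j=5: false
No position in the window satisfies it → formula fails.

False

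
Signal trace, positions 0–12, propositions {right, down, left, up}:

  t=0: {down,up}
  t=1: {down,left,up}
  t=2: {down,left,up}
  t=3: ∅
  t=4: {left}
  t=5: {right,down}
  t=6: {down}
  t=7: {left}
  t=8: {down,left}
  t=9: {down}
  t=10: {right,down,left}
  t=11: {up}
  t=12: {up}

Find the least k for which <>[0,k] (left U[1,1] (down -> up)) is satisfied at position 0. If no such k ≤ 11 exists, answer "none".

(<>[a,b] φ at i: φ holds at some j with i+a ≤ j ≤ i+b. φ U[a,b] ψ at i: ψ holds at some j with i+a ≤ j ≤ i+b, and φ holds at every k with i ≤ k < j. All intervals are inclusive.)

1

Scan j = 0,1,… for (left U[1,1] (down -> up)):
  j=0: fails
  j=1: holds
First hit at j=1, so smallest k = 1-0 = 1.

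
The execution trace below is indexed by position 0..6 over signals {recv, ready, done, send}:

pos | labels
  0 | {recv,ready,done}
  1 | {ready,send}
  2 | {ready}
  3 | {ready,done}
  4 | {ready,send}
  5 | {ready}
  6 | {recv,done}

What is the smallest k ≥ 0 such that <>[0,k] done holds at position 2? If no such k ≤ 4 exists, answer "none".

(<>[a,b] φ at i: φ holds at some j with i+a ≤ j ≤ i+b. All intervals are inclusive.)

1

Scan j = 2,3,… for done:
  j=2: fails
  j=3: holds
First hit at j=3, so smallest k = 3-2 = 1.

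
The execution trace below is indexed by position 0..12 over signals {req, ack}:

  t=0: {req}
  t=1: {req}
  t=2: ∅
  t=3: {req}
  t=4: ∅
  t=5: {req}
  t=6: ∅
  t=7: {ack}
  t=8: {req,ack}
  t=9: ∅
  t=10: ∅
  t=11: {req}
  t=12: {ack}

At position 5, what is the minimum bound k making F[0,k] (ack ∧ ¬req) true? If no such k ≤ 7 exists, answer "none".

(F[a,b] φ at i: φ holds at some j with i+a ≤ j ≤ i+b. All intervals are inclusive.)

2

Scan j = 5,6,… for (ack ∧ ¬req):
  j=5: fails
  j=6: fails
  j=7: holds
First hit at j=7, so smallest k = 7-5 = 2.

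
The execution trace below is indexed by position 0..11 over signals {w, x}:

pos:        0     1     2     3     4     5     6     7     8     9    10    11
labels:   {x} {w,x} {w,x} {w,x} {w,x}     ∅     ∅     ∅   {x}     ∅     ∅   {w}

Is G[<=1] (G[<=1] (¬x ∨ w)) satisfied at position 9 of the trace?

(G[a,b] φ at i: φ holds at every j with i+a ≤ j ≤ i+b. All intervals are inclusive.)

Yes

Check G[<=1] (¬x ∨ w) at every j in [9,10]:
  j=9: holds on [9,10]
  j=10: holds on [10,11]
All positions satisfy it → formula holds.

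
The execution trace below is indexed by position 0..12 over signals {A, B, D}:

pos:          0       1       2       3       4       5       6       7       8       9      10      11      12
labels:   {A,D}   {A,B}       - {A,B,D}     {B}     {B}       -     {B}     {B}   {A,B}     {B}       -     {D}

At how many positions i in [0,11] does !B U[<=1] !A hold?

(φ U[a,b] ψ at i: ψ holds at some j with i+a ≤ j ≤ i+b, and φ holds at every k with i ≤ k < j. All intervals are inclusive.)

8

Evaluate at each i in [0,11]:
  i=0: ✗ (no rhs in [0,1])
  i=1: ✗ (lhs fails at k=1 before rhs at j=2)
  i=2: ✓ (rhs at j=2)
  i=3: ✗ (lhs fails at k=3 before rhs at j=4)
  i=4: ✓ (rhs at j=4)
  i=5: ✓ (rhs at j=5)
  i=6: ✓ (rhs at j=6)
  i=7: ✓ (rhs at j=7)
  i=8: ✓ (rhs at j=8)
  i=9: ✗ (lhs fails at k=9 before rhs at j=10)
  i=10: ✓ (rhs at j=10)
  i=11: ✓ (rhs at j=11)
Positions where it holds: {2, 4, 5, 6, 7, 8, 10, 11} → 8.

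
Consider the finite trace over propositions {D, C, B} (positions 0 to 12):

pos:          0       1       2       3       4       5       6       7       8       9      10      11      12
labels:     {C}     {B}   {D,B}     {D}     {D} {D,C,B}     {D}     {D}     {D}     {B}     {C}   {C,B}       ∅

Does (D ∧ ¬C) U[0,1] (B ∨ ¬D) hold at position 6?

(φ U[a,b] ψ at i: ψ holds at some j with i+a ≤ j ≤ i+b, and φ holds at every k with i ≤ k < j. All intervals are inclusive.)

No

Need some j in [6,7] with (B ∨ ¬D), and (D ∧ ¬C) at every k in [6,j-1].
  j=6: (B ∨ ¬D) false.
  j=7: (B ∨ ¬D) false.
No j in the window works → until fails.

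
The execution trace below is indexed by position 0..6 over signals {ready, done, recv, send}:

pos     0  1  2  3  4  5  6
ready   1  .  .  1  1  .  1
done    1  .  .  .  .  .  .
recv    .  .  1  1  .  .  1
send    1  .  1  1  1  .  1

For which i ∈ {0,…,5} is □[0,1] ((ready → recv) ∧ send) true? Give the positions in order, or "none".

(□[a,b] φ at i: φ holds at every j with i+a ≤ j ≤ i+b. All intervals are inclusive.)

Evaluate at each i in [0,5]:
  i=0: ✗ (fails at j=0)
  i=1: ✗ (fails at j=1)
  i=2: ✓ (all of [2,3])
  i=3: ✗ (fails at j=4)
  i=4: ✗ (fails at j=4)
  i=5: ✗ (fails at j=5)

2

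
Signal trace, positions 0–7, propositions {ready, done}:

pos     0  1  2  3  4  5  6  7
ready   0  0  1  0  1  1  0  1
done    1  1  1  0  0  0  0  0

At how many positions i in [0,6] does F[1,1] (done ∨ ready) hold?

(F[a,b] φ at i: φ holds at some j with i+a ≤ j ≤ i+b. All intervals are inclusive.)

Evaluate at each i in [0,6]:
  i=0: ✓ (witness j=1)
  i=1: ✓ (witness j=2)
  i=2: ✗ (none in [3,3])
  i=3: ✓ (witness j=4)
  i=4: ✓ (witness j=5)
  i=5: ✗ (none in [6,6])
  i=6: ✓ (witness j=7)
Positions where it holds: {0, 1, 3, 4, 6} → 5.

5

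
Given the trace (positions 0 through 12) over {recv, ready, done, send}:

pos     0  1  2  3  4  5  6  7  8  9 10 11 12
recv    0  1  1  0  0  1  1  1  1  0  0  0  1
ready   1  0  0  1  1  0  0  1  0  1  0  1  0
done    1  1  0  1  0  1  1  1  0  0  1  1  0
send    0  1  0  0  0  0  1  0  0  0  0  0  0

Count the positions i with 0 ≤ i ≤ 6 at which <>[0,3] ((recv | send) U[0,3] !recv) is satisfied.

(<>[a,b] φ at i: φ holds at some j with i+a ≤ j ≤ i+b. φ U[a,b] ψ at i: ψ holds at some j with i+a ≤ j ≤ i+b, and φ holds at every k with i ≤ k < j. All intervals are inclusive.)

Evaluate at each i in [0,6]:
  i=0: ✓ (witness j=0)
  i=1: ✓ (witness j=1)
  i=2: ✓ (witness j=2)
  i=3: ✓ (witness j=3)
  i=4: ✓ (witness j=4)
  i=5: ✓ (witness j=6)
  i=6: ✓ (witness j=6)
Positions where it holds: {0, 1, 2, 3, 4, 5, 6} → 7.

7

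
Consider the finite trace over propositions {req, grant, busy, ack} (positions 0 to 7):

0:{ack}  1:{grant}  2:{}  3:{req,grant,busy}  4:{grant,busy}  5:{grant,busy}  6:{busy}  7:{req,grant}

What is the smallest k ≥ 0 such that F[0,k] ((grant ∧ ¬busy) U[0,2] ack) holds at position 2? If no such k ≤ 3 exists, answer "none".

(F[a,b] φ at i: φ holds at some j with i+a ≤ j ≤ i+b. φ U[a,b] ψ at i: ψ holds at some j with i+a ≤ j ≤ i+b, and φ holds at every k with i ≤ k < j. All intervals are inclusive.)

Scan j = 2,3,… for ((grant ∧ ¬busy) U[0,2] ack):
  j=2: fails
  j=3: fails
  j=4: fails
  j=5: fails
No j in [2,5] satisfies it → none.

none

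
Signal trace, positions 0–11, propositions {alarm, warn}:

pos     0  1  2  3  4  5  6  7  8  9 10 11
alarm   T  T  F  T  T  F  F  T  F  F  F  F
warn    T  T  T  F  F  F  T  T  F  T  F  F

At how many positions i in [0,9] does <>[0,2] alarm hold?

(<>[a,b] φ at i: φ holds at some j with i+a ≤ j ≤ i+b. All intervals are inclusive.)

Evaluate at each i in [0,9]:
  i=0: ✓ (witness j=0)
  i=1: ✓ (witness j=1)
  i=2: ✓ (witness j=3)
  i=3: ✓ (witness j=3)
  i=4: ✓ (witness j=4)
  i=5: ✓ (witness j=7)
  i=6: ✓ (witness j=7)
  i=7: ✓ (witness j=7)
  i=8: ✗ (none in [8,10])
  i=9: ✗ (none in [9,11])
Positions where it holds: {0, 1, 2, 3, 4, 5, 6, 7} → 8.

8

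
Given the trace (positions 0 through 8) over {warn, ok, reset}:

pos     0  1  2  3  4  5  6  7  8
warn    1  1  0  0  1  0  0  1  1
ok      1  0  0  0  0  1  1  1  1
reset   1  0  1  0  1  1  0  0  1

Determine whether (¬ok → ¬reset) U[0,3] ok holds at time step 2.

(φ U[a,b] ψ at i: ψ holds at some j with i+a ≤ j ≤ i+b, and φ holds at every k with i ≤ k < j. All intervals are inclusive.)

Need some j in [2,5] with ok, and (¬ok → ¬reset) at every k in [2,j-1].
  j=2: ok false.
  j=3: ok false.
  j=4: ok false.
  j=5: ok holds, but (¬ok → ¬reset) fails at k=2 → not this j.
No j in the window works → until fails.

False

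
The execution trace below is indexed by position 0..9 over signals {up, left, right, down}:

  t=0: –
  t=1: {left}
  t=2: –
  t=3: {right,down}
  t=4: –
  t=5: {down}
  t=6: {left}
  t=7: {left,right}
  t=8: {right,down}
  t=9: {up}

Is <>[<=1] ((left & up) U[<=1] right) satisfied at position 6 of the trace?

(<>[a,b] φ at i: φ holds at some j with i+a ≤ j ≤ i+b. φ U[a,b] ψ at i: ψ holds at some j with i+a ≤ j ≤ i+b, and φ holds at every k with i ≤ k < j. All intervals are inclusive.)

Yes

Check ((left & up) U[<=1] right) at each j in [6,7]:
  j=6: fails
  j=7: holds
Found at j=7 → formula holds.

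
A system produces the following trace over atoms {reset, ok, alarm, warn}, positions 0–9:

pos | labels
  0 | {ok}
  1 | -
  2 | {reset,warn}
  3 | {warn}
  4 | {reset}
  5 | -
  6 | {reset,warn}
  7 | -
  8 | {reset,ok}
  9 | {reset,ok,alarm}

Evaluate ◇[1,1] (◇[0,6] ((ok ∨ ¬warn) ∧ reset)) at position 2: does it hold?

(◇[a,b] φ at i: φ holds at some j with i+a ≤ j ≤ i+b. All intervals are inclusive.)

Check ◇[0,6] ((ok ∨ ¬warn) ∧ reset) at each j in [3,3]:
  j=3: holds (witness at 4)
Found at j=3 → formula holds.

True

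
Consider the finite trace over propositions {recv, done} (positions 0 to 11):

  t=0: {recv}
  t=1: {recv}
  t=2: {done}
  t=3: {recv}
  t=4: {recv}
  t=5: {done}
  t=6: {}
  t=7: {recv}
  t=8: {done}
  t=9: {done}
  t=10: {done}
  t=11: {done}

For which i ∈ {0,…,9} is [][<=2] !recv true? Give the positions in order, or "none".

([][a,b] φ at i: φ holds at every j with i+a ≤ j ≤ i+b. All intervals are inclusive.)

Evaluate at each i in [0,9]:
  i=0: ✗ (fails at j=0)
  i=1: ✗ (fails at j=1)
  i=2: ✗ (fails at j=3)
  i=3: ✗ (fails at j=3)
  i=4: ✗ (fails at j=4)
  i=5: ✗ (fails at j=7)
  i=6: ✗ (fails at j=7)
  i=7: ✗ (fails at j=7)
  i=8: ✓ (all of [8,10])
  i=9: ✓ (all of [9,11])

8, 9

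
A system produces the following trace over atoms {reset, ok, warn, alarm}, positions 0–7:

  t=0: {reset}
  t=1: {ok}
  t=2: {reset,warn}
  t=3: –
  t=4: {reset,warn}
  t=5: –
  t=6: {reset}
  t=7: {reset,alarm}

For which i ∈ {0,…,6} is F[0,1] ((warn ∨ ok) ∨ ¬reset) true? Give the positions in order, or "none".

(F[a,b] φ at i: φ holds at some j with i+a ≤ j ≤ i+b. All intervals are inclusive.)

Evaluate at each i in [0,6]:
  i=0: ✓ (witness j=1)
  i=1: ✓ (witness j=1)
  i=2: ✓ (witness j=2)
  i=3: ✓ (witness j=3)
  i=4: ✓ (witness j=4)
  i=5: ✓ (witness j=5)
  i=6: ✗ (none in [6,7])

0, 1, 2, 3, 4, 5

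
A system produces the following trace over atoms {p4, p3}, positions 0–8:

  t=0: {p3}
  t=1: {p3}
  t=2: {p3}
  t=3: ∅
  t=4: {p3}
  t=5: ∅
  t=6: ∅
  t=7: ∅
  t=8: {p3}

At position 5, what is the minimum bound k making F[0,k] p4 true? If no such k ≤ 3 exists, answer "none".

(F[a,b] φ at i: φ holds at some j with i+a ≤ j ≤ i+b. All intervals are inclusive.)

Scan j = 5,6,… for p4:
  j=5: fails
  j=6: fails
  j=7: fails
  j=8: fails
No j in [5,8] satisfies it → none.

none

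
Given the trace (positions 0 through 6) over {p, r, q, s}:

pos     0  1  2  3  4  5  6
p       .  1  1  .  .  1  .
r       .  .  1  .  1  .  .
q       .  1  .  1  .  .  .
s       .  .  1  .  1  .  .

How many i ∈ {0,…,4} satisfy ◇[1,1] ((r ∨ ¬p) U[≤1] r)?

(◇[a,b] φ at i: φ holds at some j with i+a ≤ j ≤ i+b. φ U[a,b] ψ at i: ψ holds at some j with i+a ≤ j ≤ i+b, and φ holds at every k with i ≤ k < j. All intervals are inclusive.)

Evaluate at each i in [0,4]:
  i=0: ✗ (none in [1,1])
  i=1: ✓ (witness j=2)
  i=2: ✓ (witness j=3)
  i=3: ✓ (witness j=4)
  i=4: ✗ (none in [5,5])
Positions where it holds: {1, 2, 3} → 3.

3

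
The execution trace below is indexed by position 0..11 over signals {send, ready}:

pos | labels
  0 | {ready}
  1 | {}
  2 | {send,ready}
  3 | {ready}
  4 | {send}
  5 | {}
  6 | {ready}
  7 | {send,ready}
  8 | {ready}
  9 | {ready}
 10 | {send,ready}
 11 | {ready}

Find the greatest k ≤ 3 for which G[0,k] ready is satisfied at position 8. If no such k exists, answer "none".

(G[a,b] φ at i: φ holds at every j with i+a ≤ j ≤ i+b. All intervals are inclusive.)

3

ready must hold from j=8 onward; find where it first fails.
  j=8: holds
  j=9: holds
  j=10: holds
  j=11: holds
Holds through j=11; largest k = 3.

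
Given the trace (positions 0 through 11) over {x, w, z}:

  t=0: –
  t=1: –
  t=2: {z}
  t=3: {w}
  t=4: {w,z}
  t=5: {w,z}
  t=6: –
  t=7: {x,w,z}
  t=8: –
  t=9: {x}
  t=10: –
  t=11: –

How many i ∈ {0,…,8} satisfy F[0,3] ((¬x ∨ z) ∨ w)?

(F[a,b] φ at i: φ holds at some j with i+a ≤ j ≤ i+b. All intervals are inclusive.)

Evaluate at each i in [0,8]:
  i=0: ✓ (witness j=0)
  i=1: ✓ (witness j=1)
  i=2: ✓ (witness j=2)
  i=3: ✓ (witness j=3)
  i=4: ✓ (witness j=4)
  i=5: ✓ (witness j=5)
  i=6: ✓ (witness j=6)
  i=7: ✓ (witness j=7)
  i=8: ✓ (witness j=8)
Positions where it holds: {0, 1, 2, 3, 4, 5, 6, 7, 8} → 9.

9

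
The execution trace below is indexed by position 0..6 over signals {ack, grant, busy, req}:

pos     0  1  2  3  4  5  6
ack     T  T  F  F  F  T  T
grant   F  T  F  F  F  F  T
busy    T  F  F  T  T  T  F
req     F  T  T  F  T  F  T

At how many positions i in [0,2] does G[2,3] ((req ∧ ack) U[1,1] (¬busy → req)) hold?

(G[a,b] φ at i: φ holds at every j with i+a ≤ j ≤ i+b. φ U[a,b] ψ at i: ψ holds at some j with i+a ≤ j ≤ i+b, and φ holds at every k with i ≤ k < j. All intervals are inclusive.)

Evaluate at each i in [0,2]:
  i=0: ✗ (fails at j=2)
  i=1: ✗ (fails at j=3)
  i=2: ✗ (fails at j=4)
Positions where it holds: {} → 0.

0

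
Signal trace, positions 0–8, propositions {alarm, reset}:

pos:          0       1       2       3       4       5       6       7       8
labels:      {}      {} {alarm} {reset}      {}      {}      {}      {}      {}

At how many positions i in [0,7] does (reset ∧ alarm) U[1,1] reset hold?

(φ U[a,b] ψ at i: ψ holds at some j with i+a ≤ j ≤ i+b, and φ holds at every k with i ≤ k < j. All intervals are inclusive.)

Evaluate at each i in [0,7]:
  i=0: ✗ (no rhs in [1,1])
  i=1: ✗ (no rhs in [2,2])
  i=2: ✗ (lhs fails at k=2 before rhs at j=3)
  i=3: ✗ (no rhs in [4,4])
  i=4: ✗ (no rhs in [5,5])
  i=5: ✗ (no rhs in [6,6])
  i=6: ✗ (no rhs in [7,7])
  i=7: ✗ (no rhs in [8,8])
Positions where it holds: {} → 0.

0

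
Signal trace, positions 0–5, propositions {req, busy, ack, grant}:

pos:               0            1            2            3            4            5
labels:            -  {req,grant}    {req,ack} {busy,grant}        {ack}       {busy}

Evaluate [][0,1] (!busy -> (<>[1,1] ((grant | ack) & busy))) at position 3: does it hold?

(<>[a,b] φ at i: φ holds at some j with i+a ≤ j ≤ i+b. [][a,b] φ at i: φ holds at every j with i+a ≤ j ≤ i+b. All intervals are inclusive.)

Does not hold

Check (!busy -> (<>[1,1] ((grant | ack) & busy))) at every j in [3,4]:
  j=3: antecedent false → ✓
  j=4: antecedent true; consequent fails (none in [5,5]) → ✗
Fails at j=4 → formula fails.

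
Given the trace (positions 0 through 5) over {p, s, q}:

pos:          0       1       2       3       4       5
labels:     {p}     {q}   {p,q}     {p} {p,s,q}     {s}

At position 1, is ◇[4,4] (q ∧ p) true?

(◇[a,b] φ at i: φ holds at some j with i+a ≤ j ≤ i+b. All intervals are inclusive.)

Does not hold

Check (q ∧ p) at each j in [5,5]:
  j=5: false
No position in the window satisfies it → formula fails.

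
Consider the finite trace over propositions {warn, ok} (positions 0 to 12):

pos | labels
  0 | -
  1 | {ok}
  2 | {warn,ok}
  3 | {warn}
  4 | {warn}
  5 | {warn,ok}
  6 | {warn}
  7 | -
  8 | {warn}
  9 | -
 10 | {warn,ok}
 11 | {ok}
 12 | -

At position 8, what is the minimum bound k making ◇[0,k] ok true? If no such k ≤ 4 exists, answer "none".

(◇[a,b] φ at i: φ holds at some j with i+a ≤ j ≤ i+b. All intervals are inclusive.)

2

Scan j = 8,9,… for ok:
  j=8: fails
  j=9: fails
  j=10: holds
First hit at j=10, so smallest k = 10-8 = 2.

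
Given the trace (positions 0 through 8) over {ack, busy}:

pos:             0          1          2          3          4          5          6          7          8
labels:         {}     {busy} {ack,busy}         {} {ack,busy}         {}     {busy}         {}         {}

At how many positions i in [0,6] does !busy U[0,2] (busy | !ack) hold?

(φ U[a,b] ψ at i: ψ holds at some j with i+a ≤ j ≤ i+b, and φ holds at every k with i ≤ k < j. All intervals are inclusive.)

7

Evaluate at each i in [0,6]:
  i=0: ✓ (rhs at j=0)
  i=1: ✓ (rhs at j=1)
  i=2: ✓ (rhs at j=2)
  i=3: ✓ (rhs at j=3)
  i=4: ✓ (rhs at j=4)
  i=5: ✓ (rhs at j=5)
  i=6: ✓ (rhs at j=6)
Positions where it holds: {0, 1, 2, 3, 4, 5, 6} → 7.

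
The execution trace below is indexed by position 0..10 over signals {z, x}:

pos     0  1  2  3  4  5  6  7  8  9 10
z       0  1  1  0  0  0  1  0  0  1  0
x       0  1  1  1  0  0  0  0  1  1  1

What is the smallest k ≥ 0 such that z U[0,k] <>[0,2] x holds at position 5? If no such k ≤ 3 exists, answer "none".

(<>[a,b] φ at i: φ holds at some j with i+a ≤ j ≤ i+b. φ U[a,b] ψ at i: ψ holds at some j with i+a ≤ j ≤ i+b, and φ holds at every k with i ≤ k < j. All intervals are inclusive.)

Need earliest j ≥ 5 with <>[0,2] x, and z at every k in [5,j-1].
  j=5: rhs fails.
  j=6: rhs holds but lhs fails at k=5.
  j=7: rhs holds but lhs fails at k=5.
  j=8: rhs holds but lhs fails at k=5.
No witness within the range → none.

none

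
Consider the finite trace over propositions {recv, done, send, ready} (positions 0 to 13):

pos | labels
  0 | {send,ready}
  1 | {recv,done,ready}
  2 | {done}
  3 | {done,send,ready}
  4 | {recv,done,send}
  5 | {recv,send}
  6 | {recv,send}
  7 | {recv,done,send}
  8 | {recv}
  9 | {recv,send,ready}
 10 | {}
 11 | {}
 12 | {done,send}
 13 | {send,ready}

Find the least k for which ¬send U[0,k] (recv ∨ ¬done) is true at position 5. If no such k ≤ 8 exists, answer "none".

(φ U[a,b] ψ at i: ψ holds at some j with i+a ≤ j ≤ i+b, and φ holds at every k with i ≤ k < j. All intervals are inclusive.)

0

Need earliest j ≥ 5 with (recv ∨ ¬done), and ¬send at every k in [5,j-1].
  j=5: rhs holds (empty prefix). k = 0.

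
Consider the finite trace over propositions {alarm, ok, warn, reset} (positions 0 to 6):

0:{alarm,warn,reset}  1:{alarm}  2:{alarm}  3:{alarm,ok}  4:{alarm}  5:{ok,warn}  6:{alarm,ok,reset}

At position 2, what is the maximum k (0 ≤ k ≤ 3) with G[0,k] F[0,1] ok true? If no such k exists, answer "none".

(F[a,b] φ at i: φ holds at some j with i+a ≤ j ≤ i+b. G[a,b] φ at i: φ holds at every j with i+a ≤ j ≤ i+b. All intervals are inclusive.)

3

F[0,1] ok must hold from j=2 onward; find where it first fails.
  j=2: holds
  j=3: holds
  j=4: holds
  j=5: holds
Holds through j=5; largest k = 3.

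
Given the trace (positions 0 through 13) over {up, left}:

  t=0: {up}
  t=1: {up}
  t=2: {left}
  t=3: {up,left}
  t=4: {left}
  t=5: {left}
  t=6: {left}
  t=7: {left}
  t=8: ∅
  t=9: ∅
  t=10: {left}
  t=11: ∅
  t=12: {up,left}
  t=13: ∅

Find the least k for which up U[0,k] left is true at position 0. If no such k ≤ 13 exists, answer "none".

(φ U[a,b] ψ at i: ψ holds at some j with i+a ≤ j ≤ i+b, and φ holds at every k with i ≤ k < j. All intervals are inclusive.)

2

Need earliest j ≥ 0 with left, and up at every k in [0,j-1].
  j=0: rhs fails.
  j=1: rhs fails.
  j=2: rhs holds; lhs holds on [0,1]. k = 2.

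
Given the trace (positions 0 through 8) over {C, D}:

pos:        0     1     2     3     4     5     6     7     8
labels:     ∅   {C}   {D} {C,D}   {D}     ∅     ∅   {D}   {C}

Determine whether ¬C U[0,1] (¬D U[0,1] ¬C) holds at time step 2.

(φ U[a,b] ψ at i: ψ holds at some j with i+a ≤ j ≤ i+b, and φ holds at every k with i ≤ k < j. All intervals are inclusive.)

True

Need some j in [2,3] with (¬D U[0,1] ¬C), and ¬C at every k in [2,j-1].
  j=2: (¬D U[0,1] ¬C) holds; no prefix to check → satisfied.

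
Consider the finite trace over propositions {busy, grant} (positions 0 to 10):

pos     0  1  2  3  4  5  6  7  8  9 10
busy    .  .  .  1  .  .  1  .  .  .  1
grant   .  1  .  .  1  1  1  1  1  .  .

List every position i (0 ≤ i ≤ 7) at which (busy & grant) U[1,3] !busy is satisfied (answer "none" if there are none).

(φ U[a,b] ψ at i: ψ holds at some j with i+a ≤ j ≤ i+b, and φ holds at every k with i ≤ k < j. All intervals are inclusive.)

6

Evaluate at each i in [0,7]:
  i=0: ✗ (lhs fails at k=0 before rhs at j=1)
  i=1: ✗ (lhs fails at k=1 before rhs at j=2)
  i=2: ✗ (lhs fails at k=2 before rhs at j=4)
  i=3: ✗ (lhs fails at k=3 before rhs at j=4)
  i=4: ✗ (lhs fails at k=4 before rhs at j=5)
  i=5: ✗ (lhs fails at k=5 before rhs at j=7)
  i=6: ✓ (rhs at j=7; lhs holds on [6,6])
  i=7: ✗ (lhs fails at k=7 before rhs at j=8)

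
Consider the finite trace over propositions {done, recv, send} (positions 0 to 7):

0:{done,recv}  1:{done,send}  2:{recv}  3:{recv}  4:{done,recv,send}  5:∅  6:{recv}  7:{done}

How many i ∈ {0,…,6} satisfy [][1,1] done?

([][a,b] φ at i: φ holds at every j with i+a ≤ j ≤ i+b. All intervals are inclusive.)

3

Evaluate at each i in [0,6]:
  i=0: ✓ (all of [1,1])
  i=1: ✗ (fails at j=2)
  i=2: ✗ (fails at j=3)
  i=3: ✓ (all of [4,4])
  i=4: ✗ (fails at j=5)
  i=5: ✗ (fails at j=6)
  i=6: ✓ (all of [7,7])
Positions where it holds: {0, 3, 6} → 3.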